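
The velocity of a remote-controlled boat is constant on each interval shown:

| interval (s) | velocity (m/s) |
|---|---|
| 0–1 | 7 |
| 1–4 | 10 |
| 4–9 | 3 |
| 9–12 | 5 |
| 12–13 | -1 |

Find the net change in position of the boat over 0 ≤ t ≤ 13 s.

Net displacement equals the area under the velocity-time graph (areas below the axis count negative).
0–1 s: 7 × 1 = 7 m
1–4 s: 10 × 3 = 30 m
4–9 s: 3 × 5 = 15 m
9–12 s: 5 × 3 = 15 m
12–13 s: -1 × 1 = -1 m
Net displacement = 66 m

66 m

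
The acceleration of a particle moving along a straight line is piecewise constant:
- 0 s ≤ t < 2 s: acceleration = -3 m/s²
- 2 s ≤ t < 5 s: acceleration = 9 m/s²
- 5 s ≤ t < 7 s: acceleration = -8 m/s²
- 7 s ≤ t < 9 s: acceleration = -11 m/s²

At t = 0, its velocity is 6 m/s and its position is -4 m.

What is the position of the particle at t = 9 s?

80.5 m

On each constant-a segment, Δv = aΔt and Δx = v₀Δt + ½aΔt²; chain segment to segment.
0–2 s: v starts 6 m/s; Δx = 6·2 + ½·-3·2² = 6 m; v ends 0 m/s.
2–5 s: v starts 0 m/s; Δx = 0·3 + ½·9·3² = 40.5 m; v ends 27 m/s.
5–7 s: v starts 27 m/s; Δx = 27·2 + ½·-8·2² = 38 m; v ends 11 m/s.
7–9 s: v starts 11 m/s; Δx = 11·2 + ½·-11·2² = 0 m; v ends -11 m/s.
x(9) = -4 + Σ Δx = 80.5 m.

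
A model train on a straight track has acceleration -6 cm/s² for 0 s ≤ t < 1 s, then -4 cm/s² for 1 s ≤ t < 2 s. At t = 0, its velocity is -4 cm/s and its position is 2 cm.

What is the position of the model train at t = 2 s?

On each constant-a segment, Δv = aΔt and Δx = v₀Δt + ½aΔt²; chain segment to segment.
0–1 s: v starts -4 cm/s; Δx = -4·1 + ½·-6·1² = -7 cm; v ends -10 cm/s.
1–2 s: v starts -10 cm/s; Δx = -10·1 + ½·-4·1² = -12 cm; v ends -14 cm/s.
x(2) = 2 + Σ Δx = -17 cm.

-17 cm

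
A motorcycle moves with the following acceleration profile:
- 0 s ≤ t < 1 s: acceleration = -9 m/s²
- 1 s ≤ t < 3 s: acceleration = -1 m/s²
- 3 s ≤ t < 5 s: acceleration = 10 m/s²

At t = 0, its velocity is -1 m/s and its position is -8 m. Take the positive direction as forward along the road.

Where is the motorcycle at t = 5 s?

-39.5 m

On each constant-a segment, Δv = aΔt and Δx = v₀Δt + ½aΔt²; chain segment to segment.
0–1 s: v starts -1 m/s; Δx = -1·1 + ½·-9·1² = -5.5 m; v ends -10 m/s.
1–3 s: v starts -10 m/s; Δx = -10·2 + ½·-1·2² = -22 m; v ends -12 m/s.
3–5 s: v starts -12 m/s; Δx = -12·2 + ½·10·2² = -4 m; v ends 8 m/s.
x(5) = -8 + Σ Δx = -39.5 m.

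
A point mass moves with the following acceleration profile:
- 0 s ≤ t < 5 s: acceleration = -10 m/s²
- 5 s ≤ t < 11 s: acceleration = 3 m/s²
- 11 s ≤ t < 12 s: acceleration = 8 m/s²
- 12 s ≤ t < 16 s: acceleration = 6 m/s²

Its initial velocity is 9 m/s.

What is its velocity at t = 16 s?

Δv equals the area under the a-t graph; then v = v₀ + Δv.
0–5 s: -10 × 5 = -50 m/s
5–11 s: 3 × 6 = 18 m/s
11–12 s: 8 × 1 = 8 m/s
12–16 s: 6 × 4 = 24 m/s
Δv = 0 m/s, so v(16) = 9 + (0) = 9 m/s.

9 m/s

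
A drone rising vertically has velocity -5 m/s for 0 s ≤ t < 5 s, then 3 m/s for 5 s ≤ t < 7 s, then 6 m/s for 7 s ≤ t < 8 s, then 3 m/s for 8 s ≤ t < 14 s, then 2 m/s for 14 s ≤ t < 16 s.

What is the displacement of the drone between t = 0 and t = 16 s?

Net displacement equals the area under the velocity-time graph (areas below the axis count negative).
0–5 s: -5 × 5 = -25 m
5–7 s: 3 × 2 = 6 m
7–8 s: 6 × 1 = 6 m
8–14 s: 3 × 6 = 18 m
14–16 s: 2 × 2 = 4 m
Net displacement = 9 m

9 m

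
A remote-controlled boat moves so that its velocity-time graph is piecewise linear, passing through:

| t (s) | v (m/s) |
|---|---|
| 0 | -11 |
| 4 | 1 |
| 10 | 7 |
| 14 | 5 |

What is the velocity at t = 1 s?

-8 m/s

On 0–4 s the graph is linear from -11 to 1 m/s: v(1) = -11 + (1 − -11)·(1 − 0)/(4 − 0) = -8 m/s.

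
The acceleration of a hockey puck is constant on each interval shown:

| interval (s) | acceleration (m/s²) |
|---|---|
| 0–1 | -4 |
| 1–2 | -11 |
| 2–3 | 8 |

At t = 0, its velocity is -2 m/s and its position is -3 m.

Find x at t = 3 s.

-31.5 m

On each constant-a segment, Δv = aΔt and Δx = v₀Δt + ½aΔt²; chain segment to segment.
0–1 s: v starts -2 m/s; Δx = -2·1 + ½·-4·1² = -4 m; v ends -6 m/s.
1–2 s: v starts -6 m/s; Δx = -6·1 + ½·-11·1² = -11.5 m; v ends -17 m/s.
2–3 s: v starts -17 m/s; Δx = -17·1 + ½·8·1² = -13 m; v ends -9 m/s.
x(3) = -3 + Σ Δx = -31.5 m.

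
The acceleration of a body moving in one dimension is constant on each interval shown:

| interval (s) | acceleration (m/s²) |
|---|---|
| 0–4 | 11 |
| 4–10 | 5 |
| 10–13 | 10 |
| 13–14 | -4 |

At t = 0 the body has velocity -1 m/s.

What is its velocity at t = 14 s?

99 m/s

Δv equals the area under the a-t graph; then v = v₀ + Δv.
0–4 s: 11 × 4 = 44 m/s
4–10 s: 5 × 6 = 30 m/s
10–13 s: 10 × 3 = 30 m/s
13–14 s: -4 × 1 = -4 m/s
Δv = 100 m/s, so v(14) = -1 + (100) = 99 m/s.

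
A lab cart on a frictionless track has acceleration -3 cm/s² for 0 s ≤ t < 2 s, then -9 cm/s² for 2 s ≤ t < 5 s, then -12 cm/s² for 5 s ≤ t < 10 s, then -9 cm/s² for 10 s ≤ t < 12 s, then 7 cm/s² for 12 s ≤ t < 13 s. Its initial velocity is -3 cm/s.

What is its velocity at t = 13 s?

-107 cm/s

Δv equals the area under the a-t graph; then v = v₀ + Δv.
0–2 s: -3 × 2 = -6 cm/s
2–5 s: -9 × 3 = -27 cm/s
5–10 s: -12 × 5 = -60 cm/s
10–12 s: -9 × 2 = -18 cm/s
12–13 s: 7 × 1 = 7 cm/s
Δv = -104 cm/s, so v(13) = -3 + (-104) = -107 cm/s.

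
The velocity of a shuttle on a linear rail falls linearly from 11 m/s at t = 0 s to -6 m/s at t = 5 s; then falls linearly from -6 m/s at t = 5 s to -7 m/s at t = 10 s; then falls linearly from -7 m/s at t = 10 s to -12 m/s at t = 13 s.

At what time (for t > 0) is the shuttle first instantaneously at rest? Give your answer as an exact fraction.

t = 55/17 s

v changes sign on 0–5 s (from 11 to -6); the graph is linear there, so v = 0 at t = 0 + (-11)·(5 − 0)/(-6 − 11) = 55/17 s.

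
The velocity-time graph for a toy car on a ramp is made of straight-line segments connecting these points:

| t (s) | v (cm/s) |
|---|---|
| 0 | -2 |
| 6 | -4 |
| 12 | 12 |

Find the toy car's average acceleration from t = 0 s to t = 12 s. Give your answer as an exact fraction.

7/6 cm/s²

Average acceleration = Δv/Δt = (12 − -2)/(12 − 0) = 7/6 cm/s².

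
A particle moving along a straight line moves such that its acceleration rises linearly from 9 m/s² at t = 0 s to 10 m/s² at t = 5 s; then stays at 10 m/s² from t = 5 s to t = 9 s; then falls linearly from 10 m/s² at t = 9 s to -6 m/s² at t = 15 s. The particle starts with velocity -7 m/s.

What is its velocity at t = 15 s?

Δv equals the area under the a-t graph; then v = v₀ + Δv.
0–5 s: ½(9 + 10)(5) = 47.5 m/s
5–9 s: 10 × 4 = 40 m/s
9–15 s: ½(10 + -6)(6) = 12 m/s
Δv = 99.5 m/s, so v(15) = -7 + (99.5) = 92.5 m/s.

92.5 m/s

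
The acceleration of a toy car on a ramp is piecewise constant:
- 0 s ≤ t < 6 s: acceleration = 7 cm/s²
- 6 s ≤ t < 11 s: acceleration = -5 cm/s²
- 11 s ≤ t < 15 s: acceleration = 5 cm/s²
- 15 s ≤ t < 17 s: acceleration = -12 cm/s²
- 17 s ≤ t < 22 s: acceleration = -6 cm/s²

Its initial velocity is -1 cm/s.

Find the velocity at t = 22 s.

Δv equals the area under the a-t graph; then v = v₀ + Δv.
0–6 s: 7 × 6 = 42 cm/s
6–11 s: -5 × 5 = -25 cm/s
11–15 s: 5 × 4 = 20 cm/s
15–17 s: -12 × 2 = -24 cm/s
17–22 s: -6 × 5 = -30 cm/s
Δv = -17 cm/s, so v(22) = -1 + (-17) = -18 cm/s.

-18 cm/s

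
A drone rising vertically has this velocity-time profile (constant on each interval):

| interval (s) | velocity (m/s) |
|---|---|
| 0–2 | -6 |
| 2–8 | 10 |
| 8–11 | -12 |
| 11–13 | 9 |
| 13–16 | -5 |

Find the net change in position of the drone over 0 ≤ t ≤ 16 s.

15 m

Net displacement equals the area under the velocity-time graph (areas below the axis count negative).
0–2 s: -6 × 2 = -12 m
2–8 s: 10 × 6 = 60 m
8–11 s: -12 × 3 = -36 m
11–13 s: 9 × 2 = 18 m
13–16 s: -5 × 3 = -15 m
Net displacement = 15 m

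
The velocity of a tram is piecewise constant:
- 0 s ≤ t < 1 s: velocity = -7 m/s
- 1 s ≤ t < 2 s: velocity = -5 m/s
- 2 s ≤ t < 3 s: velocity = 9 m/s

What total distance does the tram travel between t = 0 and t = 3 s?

Distance (not displacement) is the total path length: add the absolute areas under v-t.
0–1 s: |-7| × 1 = 7 m
1–2 s: |-5| × 1 = 5 m
2–3 s: |9| × 1 = 9 m
Total distance = 21 m

21 m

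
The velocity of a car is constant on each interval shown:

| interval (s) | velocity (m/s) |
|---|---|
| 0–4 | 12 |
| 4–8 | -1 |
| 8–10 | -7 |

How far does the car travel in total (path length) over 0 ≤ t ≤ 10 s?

Distance (not displacement) is the total path length: add the absolute areas under v-t.
0–4 s: |12| × 4 = 48 m
4–8 s: |-1| × 4 = 4 m
8–10 s: |-7| × 2 = 14 m
Total distance = 66 m

66 m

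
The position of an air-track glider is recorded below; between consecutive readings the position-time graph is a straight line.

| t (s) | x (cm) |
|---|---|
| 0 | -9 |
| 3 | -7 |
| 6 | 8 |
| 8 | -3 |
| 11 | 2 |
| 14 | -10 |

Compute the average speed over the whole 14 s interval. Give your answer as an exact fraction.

Average speed = (total path length)/(elapsed time); on a piecewise-linear x-t graph the path length is Σ|Δx|.
0–3 s: |Δx| = |-7 − -9| = 2 cm
3–6 s: |Δx| = |8 − -7| = 15 cm
6–8 s: |Δx| = |-3 − 8| = 11 cm
8–11 s: |Δx| = |2 − -3| = 5 cm
11–14 s: |Δx| = |-10 − 2| = 12 cm
Total path = 45 cm; average speed = 45/14 = 45/14 cm/s.

45/14 cm/s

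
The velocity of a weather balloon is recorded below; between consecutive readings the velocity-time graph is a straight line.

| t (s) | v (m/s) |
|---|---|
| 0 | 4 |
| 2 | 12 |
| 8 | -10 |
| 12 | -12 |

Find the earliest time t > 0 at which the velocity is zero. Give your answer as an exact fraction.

t = 58/11 s

v changes sign on 2–8 s (from 12 to -10); the graph is linear there, so v = 0 at t = 2 + (-12)·(8 − 2)/(-10 − 12) = 58/11 s.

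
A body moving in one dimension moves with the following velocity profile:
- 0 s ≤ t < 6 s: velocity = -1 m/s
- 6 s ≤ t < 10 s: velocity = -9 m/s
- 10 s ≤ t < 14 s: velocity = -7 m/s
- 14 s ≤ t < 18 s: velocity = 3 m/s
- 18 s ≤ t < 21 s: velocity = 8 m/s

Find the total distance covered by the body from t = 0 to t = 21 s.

106 m

Distance (not displacement) is the total path length: add the absolute areas under v-t.
0–6 s: |-1| × 6 = 6 m
6–10 s: |-9| × 4 = 36 m
10–14 s: |-7| × 4 = 28 m
14–18 s: |3| × 4 = 12 m
18–21 s: |8| × 3 = 24 m
Total distance = 106 m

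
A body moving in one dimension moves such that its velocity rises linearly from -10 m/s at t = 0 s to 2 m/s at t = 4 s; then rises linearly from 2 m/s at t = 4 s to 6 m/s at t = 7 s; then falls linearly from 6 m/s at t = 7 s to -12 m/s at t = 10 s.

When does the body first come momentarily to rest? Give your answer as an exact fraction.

v changes sign on 0–4 s (from -10 to 2); the graph is linear there, so v = 0 at t = 0 + (10)·(4 − 0)/(2 − -10) = 10/3 s.

t = 10/3 s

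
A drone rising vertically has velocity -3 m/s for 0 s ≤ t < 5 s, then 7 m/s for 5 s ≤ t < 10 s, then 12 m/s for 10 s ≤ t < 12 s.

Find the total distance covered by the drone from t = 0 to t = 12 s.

Total distance travelled is ∫|v| dt — sum the magnitudes of each area piece.
0–5 s: |-3| × 5 = 15 m
5–10 s: |7| × 5 = 35 m
10–12 s: |12| × 2 = 24 m
Total distance = 74 m

74 m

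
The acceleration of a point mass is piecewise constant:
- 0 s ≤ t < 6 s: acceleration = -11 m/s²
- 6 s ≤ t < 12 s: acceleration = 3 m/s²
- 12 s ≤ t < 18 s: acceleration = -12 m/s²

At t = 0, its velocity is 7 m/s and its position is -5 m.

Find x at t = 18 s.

-923 m

On each constant-a segment, Δv = aΔt and Δx = v₀Δt + ½aΔt²; chain segment to segment.
0–6 s: v starts 7 m/s; Δx = 7·6 + ½·-11·6² = -156 m; v ends -59 m/s.
6–12 s: v starts -59 m/s; Δx = -59·6 + ½·3·6² = -300 m; v ends -41 m/s.
12–18 s: v starts -41 m/s; Δx = -41·6 + ½·-12·6² = -462 m; v ends -113 m/s.
x(18) = -5 + Σ Δx = -923 m.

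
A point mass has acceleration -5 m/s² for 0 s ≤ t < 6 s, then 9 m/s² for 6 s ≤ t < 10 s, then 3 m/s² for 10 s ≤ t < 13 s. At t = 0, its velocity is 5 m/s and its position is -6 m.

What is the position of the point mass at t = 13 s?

On each constant-a segment, Δv = aΔt and Δx = v₀Δt + ½aΔt²; chain segment to segment.
0–6 s: v starts 5 m/s; Δx = 5·6 + ½·-5·6² = -60 m; v ends -25 m/s.
6–10 s: v starts -25 m/s; Δx = -25·4 + ½·9·4² = -28 m; v ends 11 m/s.
10–13 s: v starts 11 m/s; Δx = 11·3 + ½·3·3² = 46.5 m; v ends 20 m/s.
x(13) = -6 + Σ Δx = -47.5 m.

-47.5 m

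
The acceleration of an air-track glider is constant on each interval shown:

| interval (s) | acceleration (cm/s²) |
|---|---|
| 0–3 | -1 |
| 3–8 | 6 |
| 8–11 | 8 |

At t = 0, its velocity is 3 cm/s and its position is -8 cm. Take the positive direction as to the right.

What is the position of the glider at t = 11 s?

On each constant-a segment, Δv = aΔt and Δx = v₀Δt + ½aΔt²; chain segment to segment.
0–3 s: v starts 3 cm/s; Δx = 3·3 + ½·-1·3² = 4.5 cm; v ends 0 cm/s.
3–8 s: v starts 0 cm/s; Δx = 0·5 + ½·6·5² = 75 cm; v ends 30 cm/s.
8–11 s: v starts 30 cm/s; Δx = 30·3 + ½·8·3² = 126 cm; v ends 54 cm/s.
x(11) = -8 + Σ Δx = 197.5 cm.

197.5 cm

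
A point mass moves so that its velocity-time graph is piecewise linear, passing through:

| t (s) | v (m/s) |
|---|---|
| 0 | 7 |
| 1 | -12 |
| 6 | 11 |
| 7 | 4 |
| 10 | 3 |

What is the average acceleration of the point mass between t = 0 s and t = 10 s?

-0.4 m/s²

Average acceleration = Δv/Δt = (3 − 7)/(10 − 0) = -0.4 m/s².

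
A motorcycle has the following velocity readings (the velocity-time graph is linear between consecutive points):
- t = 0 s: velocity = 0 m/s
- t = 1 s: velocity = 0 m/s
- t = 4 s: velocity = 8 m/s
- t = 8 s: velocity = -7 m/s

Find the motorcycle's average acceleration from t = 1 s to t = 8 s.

-1 m/s²

Average acceleration = Δv/Δt = (-7 − 0)/(8 − 1) = -1 m/s².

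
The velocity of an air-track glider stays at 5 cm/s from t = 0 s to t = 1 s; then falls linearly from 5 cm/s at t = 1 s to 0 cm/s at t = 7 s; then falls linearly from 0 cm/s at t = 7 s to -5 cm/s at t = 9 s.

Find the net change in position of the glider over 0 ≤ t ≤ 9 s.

Displacement is the signed area under the v-t curve.
0–1 s: 5 × 1 = 5 cm
1–7 s: ½(5 + 0)(6) = 15 cm
7–9 s: ½(0 + -5)(2) = -5 cm
Net displacement = 15 cm

15 cm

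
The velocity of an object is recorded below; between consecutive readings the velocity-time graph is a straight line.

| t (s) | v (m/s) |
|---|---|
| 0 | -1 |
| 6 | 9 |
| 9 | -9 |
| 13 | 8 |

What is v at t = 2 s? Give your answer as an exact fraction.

7/3 m/s

On 0–6 s the graph is linear from -1 to 9 m/s: v(2) = -1 + (9 − -1)·(2 − 0)/(6 − 0) = 7/3 m/s.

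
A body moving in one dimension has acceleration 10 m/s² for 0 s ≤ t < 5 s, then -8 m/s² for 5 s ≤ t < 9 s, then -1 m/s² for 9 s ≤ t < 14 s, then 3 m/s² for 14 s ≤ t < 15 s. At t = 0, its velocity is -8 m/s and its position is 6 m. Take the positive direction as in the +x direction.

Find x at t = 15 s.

On each constant-a segment, Δv = aΔt and Δx = v₀Δt + ½aΔt²; chain segment to segment.
0–5 s: v starts -8 m/s; Δx = -8·5 + ½·10·5² = 85 m; v ends 42 m/s.
5–9 s: v starts 42 m/s; Δx = 42·4 + ½·-8·4² = 104 m; v ends 10 m/s.
9–14 s: v starts 10 m/s; Δx = 10·5 + ½·-1·5² = 37.5 m; v ends 5 m/s.
14–15 s: v starts 5 m/s; Δx = 5·1 + ½·3·1² = 6.5 m; v ends 8 m/s.
x(15) = 6 + Σ Δx = 239 m.

239 m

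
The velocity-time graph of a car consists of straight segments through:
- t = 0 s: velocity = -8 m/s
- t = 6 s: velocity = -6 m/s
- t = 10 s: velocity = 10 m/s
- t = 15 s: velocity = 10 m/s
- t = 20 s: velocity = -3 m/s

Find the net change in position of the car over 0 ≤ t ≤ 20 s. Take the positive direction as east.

Net displacement equals the area under the velocity-time graph (areas below the axis count negative).
0–6 s: ½(-8 + -6)(6) = -42 m
6–10 s: ½(-6 + 10)(4) = 8 m
10–15 s: 10 × 5 = 50 m
15–20 s: ½(10 + -3)(5) = 17.5 m
Net displacement = 33.5 m

33.5 m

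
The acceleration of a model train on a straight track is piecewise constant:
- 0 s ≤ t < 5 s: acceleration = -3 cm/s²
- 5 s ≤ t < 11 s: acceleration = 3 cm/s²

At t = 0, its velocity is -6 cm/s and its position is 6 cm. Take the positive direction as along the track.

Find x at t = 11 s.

On each constant-a segment, Δv = aΔt and Δx = v₀Δt + ½aΔt²; chain segment to segment.
0–5 s: v starts -6 cm/s; Δx = -6·5 + ½·-3·5² = -67.5 cm; v ends -21 cm/s.
5–11 s: v starts -21 cm/s; Δx = -21·6 + ½·3·6² = -72 cm; v ends -3 cm/s.
x(11) = 6 + Σ Δx = -133.5 cm.

-133.5 cm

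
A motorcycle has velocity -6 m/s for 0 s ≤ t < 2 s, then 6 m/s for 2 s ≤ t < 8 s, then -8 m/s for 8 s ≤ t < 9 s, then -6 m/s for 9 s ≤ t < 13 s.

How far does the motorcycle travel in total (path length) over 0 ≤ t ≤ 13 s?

Distance (not displacement) is the total path length: add the absolute areas under v-t.
0–2 s: |-6| × 2 = 12 m
2–8 s: |6| × 6 = 36 m
8–9 s: |-8| × 1 = 8 m
9–13 s: |-6| × 4 = 24 m
Total distance = 80 m

80 m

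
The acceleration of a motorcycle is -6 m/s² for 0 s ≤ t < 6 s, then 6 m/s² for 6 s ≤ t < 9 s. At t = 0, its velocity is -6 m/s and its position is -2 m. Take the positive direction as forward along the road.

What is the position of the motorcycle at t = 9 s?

On each constant-a segment, Δv = aΔt and Δx = v₀Δt + ½aΔt²; chain segment to segment.
0–6 s: v starts -6 m/s; Δx = -6·6 + ½·-6·6² = -144 m; v ends -42 m/s.
6–9 s: v starts -42 m/s; Δx = -42·3 + ½·6·3² = -99 m; v ends -24 m/s.
x(9) = -2 + Σ Δx = -245 m.

-245 m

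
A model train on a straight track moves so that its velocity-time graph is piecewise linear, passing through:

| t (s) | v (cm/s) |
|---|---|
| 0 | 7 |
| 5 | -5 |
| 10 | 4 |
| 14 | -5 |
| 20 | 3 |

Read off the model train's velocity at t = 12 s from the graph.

On 10–14 s the graph is linear from 4 to -5 cm/s: v(12) = 4 + (-5 − 4)·(12 − 10)/(14 − 10) = -0.5 cm/s.

-0.5 cm/s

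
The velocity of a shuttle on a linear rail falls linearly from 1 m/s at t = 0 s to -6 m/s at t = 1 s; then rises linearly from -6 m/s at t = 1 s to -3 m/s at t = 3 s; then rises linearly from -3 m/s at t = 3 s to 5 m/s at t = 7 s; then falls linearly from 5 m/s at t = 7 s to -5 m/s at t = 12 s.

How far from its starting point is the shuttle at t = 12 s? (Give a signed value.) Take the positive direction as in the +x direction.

Displacement is the signed area under the v-t curve.
0–1 s: ½(1 + -6)(1) = -2.5 m
1–3 s: ½(-6 + -3)(2) = -9 m
3–7 s: ½(-3 + 5)(4) = 4 m
7–12 s: ½(5 + -5)(5) = 0 m
Net displacement = -7.5 m

-7.5 m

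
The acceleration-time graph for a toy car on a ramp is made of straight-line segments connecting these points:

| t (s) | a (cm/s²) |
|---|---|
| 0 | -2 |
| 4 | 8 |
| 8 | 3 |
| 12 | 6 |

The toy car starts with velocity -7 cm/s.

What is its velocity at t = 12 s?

45 cm/s

Δv equals the area under the a-t graph; then v = v₀ + Δv.
0–4 s: ½(-2 + 8)(4) = 12 cm/s
4–8 s: ½(8 + 3)(4) = 22 cm/s
8–12 s: ½(3 + 6)(4) = 18 cm/s
Δv = 52 cm/s, so v(12) = -7 + (52) = 45 cm/s.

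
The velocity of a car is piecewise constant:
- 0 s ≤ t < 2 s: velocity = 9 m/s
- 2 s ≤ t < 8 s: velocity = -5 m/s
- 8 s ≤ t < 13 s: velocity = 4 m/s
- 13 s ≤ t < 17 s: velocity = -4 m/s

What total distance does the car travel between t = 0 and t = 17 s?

84 m

Distance (not displacement) is the total path length: add the absolute areas under v-t.
0–2 s: |9| × 2 = 18 m
2–8 s: |-5| × 6 = 30 m
8–13 s: |4| × 5 = 20 m
13–17 s: |-4| × 4 = 16 m
Total distance = 84 m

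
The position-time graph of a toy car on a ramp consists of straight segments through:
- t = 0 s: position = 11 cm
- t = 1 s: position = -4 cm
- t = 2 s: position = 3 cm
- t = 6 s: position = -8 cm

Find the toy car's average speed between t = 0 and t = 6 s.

Average speed = (total path length)/(elapsed time); on a piecewise-linear x-t graph the path length is Σ|Δx|.
0–1 s: |Δx| = |-4 − 11| = 15 cm
1–2 s: |Δx| = |3 − -4| = 7 cm
2–6 s: |Δx| = |-8 − 3| = 11 cm
Total path = 33 cm; average speed = 33/6 = 5.5 cm/s.

5.5 cm/s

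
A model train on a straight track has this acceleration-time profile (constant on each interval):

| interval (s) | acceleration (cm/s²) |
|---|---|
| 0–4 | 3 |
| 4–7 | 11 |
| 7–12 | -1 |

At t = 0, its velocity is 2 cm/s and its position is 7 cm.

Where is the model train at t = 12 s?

353 cm

On each constant-a segment, Δv = aΔt and Δx = v₀Δt + ½aΔt²; chain segment to segment.
0–4 s: v starts 2 cm/s; Δx = 2·4 + ½·3·4² = 32 cm; v ends 14 cm/s.
4–7 s: v starts 14 cm/s; Δx = 14·3 + ½·11·3² = 91.5 cm; v ends 47 cm/s.
7–12 s: v starts 47 cm/s; Δx = 47·5 + ½·-1·5² = 222.5 cm; v ends 42 cm/s.
x(12) = 7 + Σ Δx = 353 cm.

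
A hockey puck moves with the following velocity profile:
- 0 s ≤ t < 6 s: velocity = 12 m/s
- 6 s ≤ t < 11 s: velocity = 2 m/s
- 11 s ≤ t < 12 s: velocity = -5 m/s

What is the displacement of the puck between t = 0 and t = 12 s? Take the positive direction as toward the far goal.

77 m

Net displacement equals the area under the velocity-time graph (areas below the axis count negative).
0–6 s: 12 × 6 = 72 m
6–11 s: 2 × 5 = 10 m
11–12 s: -5 × 1 = -5 m
Net displacement = 77 m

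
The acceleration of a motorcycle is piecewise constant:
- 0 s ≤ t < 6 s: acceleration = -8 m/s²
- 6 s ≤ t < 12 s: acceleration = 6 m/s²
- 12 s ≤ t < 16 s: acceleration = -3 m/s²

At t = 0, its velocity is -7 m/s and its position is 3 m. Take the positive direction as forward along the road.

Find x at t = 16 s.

-505 m

On each constant-a segment, Δv = aΔt and Δx = v₀Δt + ½aΔt²; chain segment to segment.
0–6 s: v starts -7 m/s; Δx = -7·6 + ½·-8·6² = -186 m; v ends -55 m/s.
6–12 s: v starts -55 m/s; Δx = -55·6 + ½·6·6² = -222 m; v ends -19 m/s.
12–16 s: v starts -19 m/s; Δx = -19·4 + ½·-3·4² = -100 m; v ends -31 m/s.
x(16) = 3 + Σ Δx = -505 m.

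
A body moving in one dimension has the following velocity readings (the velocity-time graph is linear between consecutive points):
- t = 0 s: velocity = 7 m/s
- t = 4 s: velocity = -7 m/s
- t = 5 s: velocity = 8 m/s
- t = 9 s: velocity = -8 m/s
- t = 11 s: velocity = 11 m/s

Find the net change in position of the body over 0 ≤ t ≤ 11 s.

Displacement is the signed area under the v-t curve.
0–4 s: ½(7 + -7)(4) = 0 m
4–5 s: ½(-7 + 8)(1) = 0.5 m
5–9 s: ½(8 + -8)(4) = 0 m
9–11 s: ½(-8 + 11)(2) = 3 m
Net displacement = 3.5 m

3.5 m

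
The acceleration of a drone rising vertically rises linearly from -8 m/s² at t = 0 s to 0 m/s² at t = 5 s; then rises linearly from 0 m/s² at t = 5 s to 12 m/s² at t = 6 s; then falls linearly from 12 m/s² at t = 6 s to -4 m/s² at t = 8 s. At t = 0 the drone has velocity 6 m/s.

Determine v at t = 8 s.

0 m/s

Δv equals the area under the a-t graph; then v = v₀ + Δv.
0–5 s: ½(-8 + 0)(5) = -20 m/s
5–6 s: ½(0 + 12)(1) = 6 m/s
6–8 s: ½(12 + -4)(2) = 8 m/s
Δv = -6 m/s, so v(8) = 6 + (-6) = 0 m/s.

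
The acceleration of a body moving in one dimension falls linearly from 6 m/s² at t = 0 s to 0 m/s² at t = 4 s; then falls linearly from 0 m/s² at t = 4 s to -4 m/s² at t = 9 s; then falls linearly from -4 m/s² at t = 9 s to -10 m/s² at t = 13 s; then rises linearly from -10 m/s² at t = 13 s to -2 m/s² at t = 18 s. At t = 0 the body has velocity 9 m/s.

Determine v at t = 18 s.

Δv equals the area under the a-t graph; then v = v₀ + Δv.
0–4 s: ½(6 + 0)(4) = 12 m/s
4–9 s: ½(0 + -4)(5) = -10 m/s
9–13 s: ½(-4 + -10)(4) = -28 m/s
13–18 s: ½(-10 + -2)(5) = -30 m/s
Δv = -56 m/s, so v(18) = 9 + (-56) = -47 m/s.

-47 m/s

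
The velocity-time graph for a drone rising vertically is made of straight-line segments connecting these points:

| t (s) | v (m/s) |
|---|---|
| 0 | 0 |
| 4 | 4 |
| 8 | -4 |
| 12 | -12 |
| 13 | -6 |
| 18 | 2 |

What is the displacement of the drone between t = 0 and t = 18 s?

-43 m

Net displacement equals the area under the velocity-time graph (areas below the axis count negative).
0–4 s: ½(0 + 4)(4) = 8 m
4–8 s: ½(4 + -4)(4) = 0 m
8–12 s: ½(-4 + -12)(4) = -32 m
12–13 s: ½(-12 + -6)(1) = -9 m
13–18 s: ½(-6 + 2)(5) = -10 m
Net displacement = -43 m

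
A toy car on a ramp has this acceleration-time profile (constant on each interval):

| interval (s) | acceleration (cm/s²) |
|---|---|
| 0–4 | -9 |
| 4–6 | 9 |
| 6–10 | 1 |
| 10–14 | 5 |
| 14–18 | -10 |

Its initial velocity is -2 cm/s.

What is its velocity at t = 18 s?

Δv equals the area under the a-t graph; then v = v₀ + Δv.
0–4 s: -9 × 4 = -36 cm/s
4–6 s: 9 × 2 = 18 cm/s
6–10 s: 1 × 4 = 4 cm/s
10–14 s: 5 × 4 = 20 cm/s
14–18 s: -10 × 4 = -40 cm/s
Δv = -34 cm/s, so v(18) = -2 + (-34) = -36 cm/s.

-36 cm/s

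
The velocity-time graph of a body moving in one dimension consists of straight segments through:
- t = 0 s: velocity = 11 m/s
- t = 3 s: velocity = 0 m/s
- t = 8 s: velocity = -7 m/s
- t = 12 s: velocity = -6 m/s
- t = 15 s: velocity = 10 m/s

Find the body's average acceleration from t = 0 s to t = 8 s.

-2.25 m/s²

Average acceleration = Δv/Δt = (-7 − 11)/(8 − 0) = -2.25 m/s².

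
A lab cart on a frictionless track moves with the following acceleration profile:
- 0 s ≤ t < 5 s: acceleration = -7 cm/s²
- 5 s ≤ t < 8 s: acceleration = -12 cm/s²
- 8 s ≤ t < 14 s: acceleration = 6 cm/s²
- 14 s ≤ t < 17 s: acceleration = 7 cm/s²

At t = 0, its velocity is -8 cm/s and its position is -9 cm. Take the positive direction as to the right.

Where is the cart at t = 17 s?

On each constant-a segment, Δv = aΔt and Δx = v₀Δt + ½aΔt²; chain segment to segment.
0–5 s: v starts -8 cm/s; Δx = -8·5 + ½·-7·5² = -127.5 cm; v ends -43 cm/s.
5–8 s: v starts -43 cm/s; Δx = -43·3 + ½·-12·3² = -183 cm; v ends -79 cm/s.
8–14 s: v starts -79 cm/s; Δx = -79·6 + ½·6·6² = -366 cm; v ends -43 cm/s.
14–17 s: v starts -43 cm/s; Δx = -43·3 + ½·7·3² = -97.5 cm; v ends -22 cm/s.
x(17) = -9 + Σ Δx = -783 cm.

-783 cm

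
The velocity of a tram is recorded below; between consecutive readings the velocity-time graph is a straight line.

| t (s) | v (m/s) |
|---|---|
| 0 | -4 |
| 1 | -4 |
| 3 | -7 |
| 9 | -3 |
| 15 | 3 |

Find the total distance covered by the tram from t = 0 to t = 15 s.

Distance (not displacement) is the total path length: add the absolute areas under v-t.
0–1 s: |-4| × 1 = 4 m
1–3 s: |½(-4 + -7)(2)| = 11 m
3–9 s: |½(-7 + -3)(6)| = 30 m
9–15 s: v = 0 at t = 12 s; triangle areas 4.5 + 4.5 = 9 m
Total distance = 54 m

54 m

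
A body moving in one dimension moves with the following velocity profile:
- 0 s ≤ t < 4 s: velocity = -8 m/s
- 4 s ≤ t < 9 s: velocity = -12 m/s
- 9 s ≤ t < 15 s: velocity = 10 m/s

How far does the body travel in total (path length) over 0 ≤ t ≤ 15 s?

Total distance travelled is ∫|v| dt — sum the magnitudes of each area piece.
0–4 s: |-8| × 4 = 32 m
4–9 s: |-12| × 5 = 60 m
9–15 s: |10| × 6 = 60 m
Total distance = 152 m

152 m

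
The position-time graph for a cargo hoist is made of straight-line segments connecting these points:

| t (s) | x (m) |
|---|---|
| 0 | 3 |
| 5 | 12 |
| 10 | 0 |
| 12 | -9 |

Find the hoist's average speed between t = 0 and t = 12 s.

2.5 m/s

Average speed = (total path length)/(elapsed time); on a piecewise-linear x-t graph the path length is Σ|Δx|.
0–5 s: |Δx| = |12 − 3| = 9 m
5–10 s: |Δx| = |0 − 12| = 12 m
10–12 s: |Δx| = |-9 − 0| = 9 m
Total path = 30 m; average speed = 30/12 = 2.5 m/s.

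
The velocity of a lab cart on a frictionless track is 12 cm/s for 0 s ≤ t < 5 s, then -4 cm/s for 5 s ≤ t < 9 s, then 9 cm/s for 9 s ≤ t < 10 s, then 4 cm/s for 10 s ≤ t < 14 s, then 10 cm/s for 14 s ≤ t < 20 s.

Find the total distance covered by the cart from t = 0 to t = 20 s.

161 cm

Total distance travelled is ∫|v| dt — sum the magnitudes of each area piece.
0–5 s: |12| × 5 = 60 cm
5–9 s: |-4| × 4 = 16 cm
9–10 s: |9| × 1 = 9 cm
10–14 s: |4| × 4 = 16 cm
14–20 s: |10| × 6 = 60 cm
Total distance = 161 cm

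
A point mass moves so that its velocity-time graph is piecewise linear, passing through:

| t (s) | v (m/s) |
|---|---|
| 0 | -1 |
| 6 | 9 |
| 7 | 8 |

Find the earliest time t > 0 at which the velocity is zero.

v changes sign on 0–6 s (from -1 to 9); the graph is linear there, so v = 0 at t = 0 + (1)·(6 − 0)/(9 − -1) = 0.6 s.

t = 0.6 s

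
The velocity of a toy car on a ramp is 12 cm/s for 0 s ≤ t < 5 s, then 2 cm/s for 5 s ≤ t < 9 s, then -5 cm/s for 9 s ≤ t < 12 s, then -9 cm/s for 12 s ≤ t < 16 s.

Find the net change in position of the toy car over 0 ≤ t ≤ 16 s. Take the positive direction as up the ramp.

Displacement is the signed area under the v-t curve.
0–5 s: 12 × 5 = 60 cm
5–9 s: 2 × 4 = 8 cm
9–12 s: -5 × 3 = -15 cm
12–16 s: -9 × 4 = -36 cm
Net displacement = 17 cm

17 cm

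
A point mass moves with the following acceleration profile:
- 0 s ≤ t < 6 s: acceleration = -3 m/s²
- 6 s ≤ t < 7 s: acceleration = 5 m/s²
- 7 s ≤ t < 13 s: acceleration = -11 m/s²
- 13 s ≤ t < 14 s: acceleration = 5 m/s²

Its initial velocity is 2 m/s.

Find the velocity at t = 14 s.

-72 m/s

Δv equals the area under the a-t graph; then v = v₀ + Δv.
0–6 s: -3 × 6 = -18 m/s
6–7 s: 5 × 1 = 5 m/s
7–13 s: -11 × 6 = -66 m/s
13–14 s: 5 × 1 = 5 m/s
Δv = -74 m/s, so v(14) = 2 + (-74) = -72 m/s.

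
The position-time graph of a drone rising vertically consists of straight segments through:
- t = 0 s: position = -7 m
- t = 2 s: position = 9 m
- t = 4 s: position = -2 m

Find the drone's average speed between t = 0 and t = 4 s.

6.75 m/s

Average speed = (total path length)/(elapsed time); on a piecewise-linear x-t graph the path length is Σ|Δx|.
0–2 s: |Δx| = |9 − -7| = 16 m
2–4 s: |Δx| = |-2 − 9| = 11 m
Total path = 27 m; average speed = 27/4 = 6.75 m/s.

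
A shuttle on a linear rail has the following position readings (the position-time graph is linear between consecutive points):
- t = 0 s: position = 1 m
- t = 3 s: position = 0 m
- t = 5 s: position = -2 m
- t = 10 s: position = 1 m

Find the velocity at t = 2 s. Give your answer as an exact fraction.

-1/3 m/s

Velocity is the slope of the x-t graph on 0–3 s: (0 − 1)/(3 − 0) = -1/3 m/s.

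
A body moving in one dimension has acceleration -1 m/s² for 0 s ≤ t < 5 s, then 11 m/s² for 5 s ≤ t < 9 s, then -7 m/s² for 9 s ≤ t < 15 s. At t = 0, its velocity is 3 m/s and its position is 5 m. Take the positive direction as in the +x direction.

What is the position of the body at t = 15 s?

213.5 m

On each constant-a segment, Δv = aΔt and Δx = v₀Δt + ½aΔt²; chain segment to segment.
0–5 s: v starts 3 m/s; Δx = 3·5 + ½·-1·5² = 2.5 m; v ends -2 m/s.
5–9 s: v starts -2 m/s; Δx = -2·4 + ½·11·4² = 80 m; v ends 42 m/s.
9–15 s: v starts 42 m/s; Δx = 42·6 + ½·-7·6² = 126 m; v ends 0 m/s.
x(15) = 5 + Σ Δx = 213.5 m.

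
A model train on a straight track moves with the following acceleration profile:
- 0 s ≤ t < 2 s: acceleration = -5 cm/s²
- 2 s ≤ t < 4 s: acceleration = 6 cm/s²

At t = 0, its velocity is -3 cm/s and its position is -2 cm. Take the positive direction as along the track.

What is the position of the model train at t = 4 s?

-32 cm

On each constant-a segment, Δv = aΔt and Δx = v₀Δt + ½aΔt²; chain segment to segment.
0–2 s: v starts -3 cm/s; Δx = -3·2 + ½·-5·2² = -16 cm; v ends -13 cm/s.
2–4 s: v starts -13 cm/s; Δx = -13·2 + ½·6·2² = -14 cm; v ends -1 cm/s.
x(4) = -2 + Σ Δx = -32 cm.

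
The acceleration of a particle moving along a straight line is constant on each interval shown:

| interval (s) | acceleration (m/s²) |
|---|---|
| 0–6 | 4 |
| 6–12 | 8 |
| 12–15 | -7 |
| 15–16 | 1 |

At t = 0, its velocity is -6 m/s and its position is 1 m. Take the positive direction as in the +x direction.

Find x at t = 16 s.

On each constant-a segment, Δv = aΔt and Δx = v₀Δt + ½aΔt²; chain segment to segment.
0–6 s: v starts -6 m/s; Δx = -6·6 + ½·4·6² = 36 m; v ends 18 m/s.
6–12 s: v starts 18 m/s; Δx = 18·6 + ½·8·6² = 252 m; v ends 66 m/s.
12–15 s: v starts 66 m/s; Δx = 66·3 + ½·-7·3² = 166.5 m; v ends 45 m/s.
15–16 s: v starts 45 m/s; Δx = 45·1 + ½·1·1² = 45.5 m; v ends 46 m/s.
x(16) = 1 + Σ Δx = 501 m.

501 m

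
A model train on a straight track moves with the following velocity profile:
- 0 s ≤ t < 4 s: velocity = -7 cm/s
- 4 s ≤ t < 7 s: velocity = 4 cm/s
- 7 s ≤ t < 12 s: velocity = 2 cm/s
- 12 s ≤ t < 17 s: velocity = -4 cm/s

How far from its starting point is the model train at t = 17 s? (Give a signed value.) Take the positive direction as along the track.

-26 cm

Net displacement equals the area under the velocity-time graph (areas below the axis count negative).
0–4 s: -7 × 4 = -28 cm
4–7 s: 4 × 3 = 12 cm
7–12 s: 2 × 5 = 10 cm
12–17 s: -4 × 5 = -20 cm
Net displacement = -26 cm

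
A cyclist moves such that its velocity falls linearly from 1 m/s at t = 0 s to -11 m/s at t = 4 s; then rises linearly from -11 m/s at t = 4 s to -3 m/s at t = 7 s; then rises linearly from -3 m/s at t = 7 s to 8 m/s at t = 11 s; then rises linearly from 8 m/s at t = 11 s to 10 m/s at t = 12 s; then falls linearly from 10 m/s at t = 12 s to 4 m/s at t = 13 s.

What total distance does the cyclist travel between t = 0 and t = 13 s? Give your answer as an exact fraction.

2330/33 m

Total distance travelled is ∫|v| dt — sum the magnitudes of each area piece.
0–4 s: v = 0 at t = 1/3 s; triangle areas 1/6 + 121/6 = 61/3 m
4–7 s: |½(-11 + -3)(3)| = 21 m
7–11 s: v = 0 at t = 89/11 s; triangle areas 18/11 + 128/11 = 146/11 m
11–12 s: |½(8 + 10)(1)| = 9 m
12–13 s: |½(10 + 4)(1)| = 7 m
Total distance = 2330/33 m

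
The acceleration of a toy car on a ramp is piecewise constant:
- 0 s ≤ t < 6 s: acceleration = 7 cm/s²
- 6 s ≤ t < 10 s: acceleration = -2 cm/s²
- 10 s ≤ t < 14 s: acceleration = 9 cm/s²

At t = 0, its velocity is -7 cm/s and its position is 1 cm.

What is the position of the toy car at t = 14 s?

On each constant-a segment, Δv = aΔt and Δx = v₀Δt + ½aΔt²; chain segment to segment.
0–6 s: v starts -7 cm/s; Δx = -7·6 + ½·7·6² = 84 cm; v ends 35 cm/s.
6–10 s: v starts 35 cm/s; Δx = 35·4 + ½·-2·4² = 124 cm; v ends 27 cm/s.
10–14 s: v starts 27 cm/s; Δx = 27·4 + ½·9·4² = 180 cm; v ends 63 cm/s.
x(14) = 1 + Σ Δx = 389 cm.

389 cm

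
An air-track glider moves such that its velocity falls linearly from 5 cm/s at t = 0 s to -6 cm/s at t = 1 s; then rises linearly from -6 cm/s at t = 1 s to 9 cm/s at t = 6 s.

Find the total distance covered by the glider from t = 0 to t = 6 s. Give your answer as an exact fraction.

Total distance travelled is ∫|v| dt — sum the magnitudes of each area piece.
0–1 s: v = 0 at t = 5/11 s; triangle areas 25/22 + 18/11 = 61/22 cm
1–6 s: v = 0 at t = 3 s; triangle areas 6 + 13.5 = 19.5 cm
Total distance = 245/11 cm

245/11 cm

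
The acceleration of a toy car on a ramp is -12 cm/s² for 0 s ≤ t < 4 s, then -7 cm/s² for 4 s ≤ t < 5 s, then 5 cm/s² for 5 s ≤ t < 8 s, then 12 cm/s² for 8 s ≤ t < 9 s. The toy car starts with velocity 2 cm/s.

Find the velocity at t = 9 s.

Δv equals the area under the a-t graph; then v = v₀ + Δv.
0–4 s: -12 × 4 = -48 cm/s
4–5 s: -7 × 1 = -7 cm/s
5–8 s: 5 × 3 = 15 cm/s
8–9 s: 12 × 1 = 12 cm/s
Δv = -28 cm/s, so v(9) = 2 + (-28) = -26 cm/s.

-26 cm/s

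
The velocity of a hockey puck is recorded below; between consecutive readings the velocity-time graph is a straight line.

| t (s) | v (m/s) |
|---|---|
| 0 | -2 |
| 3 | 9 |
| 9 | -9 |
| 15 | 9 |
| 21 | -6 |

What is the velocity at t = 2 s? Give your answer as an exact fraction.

On 0–3 s the graph is linear from -2 to 9 m/s: v(2) = -2 + (9 − -2)·(2 − 0)/(3 − 0) = 16/3 m/s.

16/3 m/s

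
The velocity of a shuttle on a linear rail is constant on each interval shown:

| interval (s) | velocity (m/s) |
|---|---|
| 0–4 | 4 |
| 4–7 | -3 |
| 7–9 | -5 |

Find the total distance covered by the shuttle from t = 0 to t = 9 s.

35 m

Total distance travelled is ∫|v| dt — sum the magnitudes of each area piece.
0–4 s: |4| × 4 = 16 m
4–7 s: |-3| × 3 = 9 m
7–9 s: |-5| × 2 = 10 m
Total distance = 35 m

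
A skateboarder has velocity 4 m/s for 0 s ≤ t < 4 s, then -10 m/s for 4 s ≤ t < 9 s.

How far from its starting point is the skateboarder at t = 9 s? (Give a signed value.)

-34 m

Displacement is the signed area under the v-t curve.
0–4 s: 4 × 4 = 16 m
4–9 s: -10 × 5 = -50 m
Net displacement = -34 m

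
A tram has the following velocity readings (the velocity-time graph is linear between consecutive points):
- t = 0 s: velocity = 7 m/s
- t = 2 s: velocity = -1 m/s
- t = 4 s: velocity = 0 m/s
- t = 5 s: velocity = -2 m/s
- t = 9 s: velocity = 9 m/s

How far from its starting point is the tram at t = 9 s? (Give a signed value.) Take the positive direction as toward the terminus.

18 m

Net displacement equals the area under the velocity-time graph (areas below the axis count negative).
0–2 s: ½(7 + -1)(2) = 6 m
2–4 s: ½(-1 + 0)(2) = -1 m
4–5 s: ½(0 + -2)(1) = -1 m
5–9 s: ½(-2 + 9)(4) = 14 m
Net displacement = 18 m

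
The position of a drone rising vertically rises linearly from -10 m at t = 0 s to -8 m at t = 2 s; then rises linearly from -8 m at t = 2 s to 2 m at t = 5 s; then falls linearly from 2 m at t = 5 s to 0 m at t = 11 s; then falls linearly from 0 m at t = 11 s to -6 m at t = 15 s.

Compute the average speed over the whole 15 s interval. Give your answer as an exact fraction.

4/3 m/s

Average speed = (total path length)/(elapsed time); on a piecewise-linear x-t graph the path length is Σ|Δx|.
0–2 s: |Δx| = |-8 − -10| = 2 m
2–5 s: |Δx| = |2 − -8| = 10 m
5–11 s: |Δx| = |0 − 2| = 2 m
11–15 s: |Δx| = |-6 − 0| = 6 m
Total path = 20 m; average speed = 20/15 = 4/3 m/s.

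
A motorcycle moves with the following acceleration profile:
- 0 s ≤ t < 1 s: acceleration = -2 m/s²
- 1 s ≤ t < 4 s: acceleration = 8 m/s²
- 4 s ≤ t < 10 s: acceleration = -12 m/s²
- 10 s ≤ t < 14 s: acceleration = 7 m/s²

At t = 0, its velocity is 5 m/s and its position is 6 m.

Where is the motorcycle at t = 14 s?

-123 m

On each constant-a segment, Δv = aΔt and Δx = v₀Δt + ½aΔt²; chain segment to segment.
0–1 s: v starts 5 m/s; Δx = 5·1 + ½·-2·1² = 4 m; v ends 3 m/s.
1–4 s: v starts 3 m/s; Δx = 3·3 + ½·8·3² = 45 m; v ends 27 m/s.
4–10 s: v starts 27 m/s; Δx = 27·6 + ½·-12·6² = -54 m; v ends -45 m/s.
10–14 s: v starts -45 m/s; Δx = -45·4 + ½·7·4² = -124 m; v ends -17 m/s.
x(14) = 6 + Σ Δx = -123 m.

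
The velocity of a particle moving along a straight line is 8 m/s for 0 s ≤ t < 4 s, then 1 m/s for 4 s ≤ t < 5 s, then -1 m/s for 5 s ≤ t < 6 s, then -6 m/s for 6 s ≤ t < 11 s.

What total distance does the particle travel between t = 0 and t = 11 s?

64 m

Total distance travelled is ∫|v| dt — sum the magnitudes of each area piece.
0–4 s: |8| × 4 = 32 m
4–5 s: |1| × 1 = 1 m
5–6 s: |-1| × 1 = 1 m
6–11 s: |-6| × 5 = 30 m
Total distance = 64 m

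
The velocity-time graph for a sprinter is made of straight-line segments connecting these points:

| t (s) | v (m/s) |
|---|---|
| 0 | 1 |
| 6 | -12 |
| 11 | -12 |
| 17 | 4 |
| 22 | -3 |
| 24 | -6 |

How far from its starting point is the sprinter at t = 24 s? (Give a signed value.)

-123.5 m

Net displacement equals the area under the velocity-time graph (areas below the axis count negative).
0–6 s: ½(1 + -12)(6) = -33 m
6–11 s: -12 × 5 = -60 m
11–17 s: ½(-12 + 4)(6) = -24 m
17–22 s: ½(4 + -3)(5) = 2.5 m
22–24 s: ½(-3 + -6)(2) = -9 m
Net displacement = -123.5 m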